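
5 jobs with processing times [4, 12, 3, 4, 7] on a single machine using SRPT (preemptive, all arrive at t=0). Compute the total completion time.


Since all jobs arrive at t=0, SRPT equals SPT ordering.
SPT order: [3, 4, 4, 7, 12]
Completion times:
  Job 1: p=3, C=3
  Job 2: p=4, C=7
  Job 3: p=4, C=11
  Job 4: p=7, C=18
  Job 5: p=12, C=30
Total completion time = 3 + 7 + 11 + 18 + 30 = 69

69


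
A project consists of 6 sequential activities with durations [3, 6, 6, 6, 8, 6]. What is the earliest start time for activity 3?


Activity 3 starts after activities 1 through 2 complete.
Predecessor durations: [3, 6]
ES = 3 + 6 = 9

9


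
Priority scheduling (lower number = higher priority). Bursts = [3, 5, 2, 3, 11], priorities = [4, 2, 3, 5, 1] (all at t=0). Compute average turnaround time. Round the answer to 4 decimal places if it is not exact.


Sort by priority (ascending = highest first):
Order: [(1, 11), (2, 5), (3, 2), (4, 3), (5, 3)]
Completion times:
  Priority 1, burst=11, C=11
  Priority 2, burst=5, C=16
  Priority 3, burst=2, C=18
  Priority 4, burst=3, C=21
  Priority 5, burst=3, C=24
Average turnaround = 90/5 = 18.0

18.0


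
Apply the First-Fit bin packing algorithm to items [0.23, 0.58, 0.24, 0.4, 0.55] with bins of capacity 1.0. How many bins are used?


Place items sequentially using First-Fit:
  Item 0.23 -> new Bin 1
  Item 0.58 -> Bin 1 (now 0.81)
  Item 0.24 -> new Bin 2
  Item 0.4 -> Bin 2 (now 0.64)
  Item 0.55 -> new Bin 3
Total bins used = 3

3


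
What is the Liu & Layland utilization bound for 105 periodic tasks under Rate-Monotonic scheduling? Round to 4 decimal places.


Compute 2^(1/105) = 1.0066232390
Subtract 1: 1.0066232390 - 1 = 0.0066232390
Multiply by n: 105 * 0.0066232390 = 0.6954400950
Round to 4 dp: 0.6954

0.6954


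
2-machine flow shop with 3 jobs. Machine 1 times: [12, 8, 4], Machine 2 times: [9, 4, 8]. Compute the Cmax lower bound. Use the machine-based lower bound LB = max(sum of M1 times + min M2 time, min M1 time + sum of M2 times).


LB1 = sum(M1 times) + min(M2 times) = 24 + 4 = 28
LB2 = min(M1 times) + sum(M2 times) = 4 + 21 = 25
Lower bound = max(LB1, LB2) = max(28, 25) = 28

28


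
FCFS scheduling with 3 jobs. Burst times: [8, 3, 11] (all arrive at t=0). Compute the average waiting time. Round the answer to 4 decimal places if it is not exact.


FCFS order (as given): [8, 3, 11]
Waiting times:
  Job 1: wait = 0
  Job 2: wait = 8
  Job 3: wait = 11
Sum of waiting times = 19
Average waiting time = 19/3 = 6.3333

6.3333


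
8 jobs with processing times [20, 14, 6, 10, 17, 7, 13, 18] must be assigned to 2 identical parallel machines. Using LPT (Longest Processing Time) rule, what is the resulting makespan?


Sort jobs in decreasing order (LPT): [20, 18, 17, 14, 13, 10, 7, 6]
Assign each job to the least loaded machine:
  Machine 1: jobs [20, 14, 13, 6], load = 53
  Machine 2: jobs [18, 17, 10, 7], load = 52
Makespan = max load = 53

53


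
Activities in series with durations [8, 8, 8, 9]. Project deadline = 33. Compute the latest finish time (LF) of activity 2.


LF(activity 2) = deadline - sum of successor durations
Successors: activities 3 through 4 with durations [8, 9]
Sum of successor durations = 17
LF = 33 - 17 = 16

16


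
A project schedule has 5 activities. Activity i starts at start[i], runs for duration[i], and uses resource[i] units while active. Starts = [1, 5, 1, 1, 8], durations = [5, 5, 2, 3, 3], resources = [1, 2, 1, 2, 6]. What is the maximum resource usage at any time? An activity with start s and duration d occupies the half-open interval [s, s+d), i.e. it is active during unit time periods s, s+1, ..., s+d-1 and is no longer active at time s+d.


Each activity i is active on [start_i, start_i + duration_i).
Compute total resource usage per time slot:
  t=0: active resources = [], total = 0
  t=1: active resources = [1, 1, 2], total = 4
  t=2: active resources = [1, 1, 2], total = 4
  t=3: active resources = [1, 2], total = 3
  t=4: active resources = [1], total = 1
  t=5: active resources = [1, 2], total = 3
  t=6: active resources = [2], total = 2
  t=7: active resources = [2], total = 2
  t=8: active resources = [2, 6], total = 8
  t=9: active resources = [2, 6], total = 8
  t=10: active resources = [6], total = 6
Peak resource demand = 8

8


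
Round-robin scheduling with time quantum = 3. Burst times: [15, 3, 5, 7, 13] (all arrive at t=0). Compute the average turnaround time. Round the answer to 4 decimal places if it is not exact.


Time quantum = 3
Execution trace:
  J1 runs 3 units, time = 3
  J2 runs 3 units, time = 6
  J3 runs 3 units, time = 9
  J4 runs 3 units, time = 12
  J5 runs 3 units, time = 15
  J1 runs 3 units, time = 18
  J3 runs 2 units, time = 20
  J4 runs 3 units, time = 23
  J5 runs 3 units, time = 26
  J1 runs 3 units, time = 29
  J4 runs 1 units, time = 30
  J5 runs 3 units, time = 33
  J1 runs 3 units, time = 36
  J5 runs 3 units, time = 39
  J1 runs 3 units, time = 42
  J5 runs 1 units, time = 43
Finish times: [42, 6, 20, 30, 43]
Average turnaround = 141/5 = 28.2

28.2


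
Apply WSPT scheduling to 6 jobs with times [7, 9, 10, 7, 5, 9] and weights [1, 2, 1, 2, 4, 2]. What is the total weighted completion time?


Compute p/w ratios and sort ascending (WSPT): [(5, 4), (7, 2), (9, 2), (9, 2), (7, 1), (10, 1)]
Compute weighted completion times:
  Job (p=5,w=4): C=5, w*C=4*5=20
  Job (p=7,w=2): C=12, w*C=2*12=24
  Job (p=9,w=2): C=21, w*C=2*21=42
  Job (p=9,w=2): C=30, w*C=2*30=60
  Job (p=7,w=1): C=37, w*C=1*37=37
  Job (p=10,w=1): C=47, w*C=1*47=47
Total weighted completion time = 230

230


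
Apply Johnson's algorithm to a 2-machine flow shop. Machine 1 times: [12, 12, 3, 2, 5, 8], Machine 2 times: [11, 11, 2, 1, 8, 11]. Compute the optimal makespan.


Apply Johnson's rule:
  Group 1 (a <= b): [(5, 5, 8), (6, 8, 11)]
  Group 2 (a > b): [(1, 12, 11), (2, 12, 11), (3, 3, 2), (4, 2, 1)]
Optimal job order: [5, 6, 1, 2, 3, 4]
Schedule:
  Job 5: M1 done at 5, M2 done at 13
  Job 6: M1 done at 13, M2 done at 24
  Job 1: M1 done at 25, M2 done at 36
  Job 2: M1 done at 37, M2 done at 48
  Job 3: M1 done at 40, M2 done at 50
  Job 4: M1 done at 42, M2 done at 51
Makespan = 51

51


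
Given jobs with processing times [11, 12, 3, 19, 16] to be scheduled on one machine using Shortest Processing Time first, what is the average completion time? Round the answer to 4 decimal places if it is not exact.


Sort jobs by processing time (SPT order): [3, 11, 12, 16, 19]
Compute completion times sequentially:
  Job 1: processing = 3, completes at 3
  Job 2: processing = 11, completes at 14
  Job 3: processing = 12, completes at 26
  Job 4: processing = 16, completes at 42
  Job 5: processing = 19, completes at 61
Sum of completion times = 146
Average completion time = 146/5 = 29.2

29.2


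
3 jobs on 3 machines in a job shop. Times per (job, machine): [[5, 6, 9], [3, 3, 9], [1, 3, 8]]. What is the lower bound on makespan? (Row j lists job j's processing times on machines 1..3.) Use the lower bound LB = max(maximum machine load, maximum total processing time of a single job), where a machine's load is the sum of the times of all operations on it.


Machine loads:
  Machine 1: 5 + 3 + 1 = 9
  Machine 2: 6 + 3 + 3 = 12
  Machine 3: 9 + 9 + 8 = 26
Max machine load = 26
Job totals:
  Job 1: 20
  Job 2: 15
  Job 3: 12
Max job total = 20
Lower bound = max(26, 20) = 26

26


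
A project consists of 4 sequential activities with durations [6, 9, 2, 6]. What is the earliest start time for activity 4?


Activity 4 starts after activities 1 through 3 complete.
Predecessor durations: [6, 9, 2]
ES = 6 + 9 + 2 = 17

17


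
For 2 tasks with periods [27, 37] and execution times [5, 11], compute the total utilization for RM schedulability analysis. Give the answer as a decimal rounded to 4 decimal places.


Compute individual utilizations (exact fractions):
  Task 1: C/T = 5/27 (approx. 0.1852)
  Task 2: C/T = 11/37 (approx. 0.2973)
Total utilization U = 5/27 + 11/37 = 482/999
Rounded to 4 decimal places: U = 0.4825
RM (Liu & Layland) bound for 2 tasks = 0.828427; compare with U = 482/999 (approx. 0.482482)
U <= bound, so schedulable by RM sufficient condition.

0.4825


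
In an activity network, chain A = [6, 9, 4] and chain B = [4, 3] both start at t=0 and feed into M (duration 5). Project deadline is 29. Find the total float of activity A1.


Forward pass: ES(A1) = sum of predecessors on chain A = 0
EF = ES + duration = 0 + 6 = 6
Backward pass: LF(M) = deadline = 29; LS(M) = 29 - 5 = 24
LF(A1) = LS(M) - sum(successors on chain A) = 24 - 13 = 11
LS = LF - duration = 11 - 6 = 5
Total float = LS - ES = 5 - 0 = 5

5


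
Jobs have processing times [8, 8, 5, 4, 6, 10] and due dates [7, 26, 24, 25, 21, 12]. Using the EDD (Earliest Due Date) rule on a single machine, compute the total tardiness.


Sort by due date (EDD order): [(8, 7), (10, 12), (6, 21), (5, 24), (4, 25), (8, 26)]
Compute completion times and tardiness:
  Job 1: p=8, d=7, C=8, tardiness=max(0,8-7)=1
  Job 2: p=10, d=12, C=18, tardiness=max(0,18-12)=6
  Job 3: p=6, d=21, C=24, tardiness=max(0,24-21)=3
  Job 4: p=5, d=24, C=29, tardiness=max(0,29-24)=5
  Job 5: p=4, d=25, C=33, tardiness=max(0,33-25)=8
  Job 6: p=8, d=26, C=41, tardiness=max(0,41-26)=15
Total tardiness = 38

38


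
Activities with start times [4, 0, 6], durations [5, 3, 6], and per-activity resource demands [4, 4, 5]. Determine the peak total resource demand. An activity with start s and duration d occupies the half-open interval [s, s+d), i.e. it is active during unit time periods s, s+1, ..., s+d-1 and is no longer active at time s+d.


Each activity i is active on [start_i, start_i + duration_i).
Compute total resource usage per time slot:
  t=0: active resources = [4], total = 4
  t=1: active resources = [4], total = 4
  t=2: active resources = [4], total = 4
  t=3: active resources = [], total = 0
  t=4: active resources = [4], total = 4
  t=5: active resources = [4], total = 4
  t=6: active resources = [4, 5], total = 9
  t=7: active resources = [4, 5], total = 9
  t=8: active resources = [4, 5], total = 9
  t=9: active resources = [5], total = 5
  t=10: active resources = [5], total = 5
  t=11: active resources = [5], total = 5
Peak resource demand = 9

9


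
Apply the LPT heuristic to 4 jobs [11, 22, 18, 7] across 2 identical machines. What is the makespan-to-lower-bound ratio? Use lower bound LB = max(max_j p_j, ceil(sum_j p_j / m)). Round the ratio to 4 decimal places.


LPT order: [22, 18, 11, 7]
Machine loads after assignment: [29, 29]
LPT makespan = 29
Lower bound = max(max_job, ceil(total/2)) = max(22, 29) = 29
Ratio = 29 / 29 = 1.0

1.0


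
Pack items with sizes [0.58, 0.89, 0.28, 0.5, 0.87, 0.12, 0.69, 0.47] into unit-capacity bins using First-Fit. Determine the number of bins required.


Place items sequentially using First-Fit:
  Item 0.58 -> new Bin 1
  Item 0.89 -> new Bin 2
  Item 0.28 -> Bin 1 (now 0.86)
  Item 0.5 -> new Bin 3
  Item 0.87 -> new Bin 4
  Item 0.12 -> Bin 1 (now 0.98)
  Item 0.69 -> new Bin 5
  Item 0.47 -> Bin 3 (now 0.97)
Total bins used = 5

5


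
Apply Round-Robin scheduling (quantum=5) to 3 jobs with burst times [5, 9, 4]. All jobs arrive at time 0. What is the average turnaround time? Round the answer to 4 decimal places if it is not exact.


Time quantum = 5
Execution trace:
  J1 runs 5 units, time = 5
  J2 runs 5 units, time = 10
  J3 runs 4 units, time = 14
  J2 runs 4 units, time = 18
Finish times: [5, 18, 14]
Average turnaround = 37/3 = 12.3333

12.3333


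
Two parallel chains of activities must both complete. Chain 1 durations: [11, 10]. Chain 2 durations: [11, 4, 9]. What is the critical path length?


Path A total = 11 + 10 = 21
Path B total = 11 + 4 + 9 = 24
Critical path = longest path = max(21, 24) = 24

24


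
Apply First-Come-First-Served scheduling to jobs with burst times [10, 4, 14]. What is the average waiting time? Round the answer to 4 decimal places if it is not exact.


FCFS order (as given): [10, 4, 14]
Waiting times:
  Job 1: wait = 0
  Job 2: wait = 10
  Job 3: wait = 14
Sum of waiting times = 24
Average waiting time = 24/3 = 8.0

8.0


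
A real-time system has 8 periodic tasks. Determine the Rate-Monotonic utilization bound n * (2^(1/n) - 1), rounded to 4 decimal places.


Compute 2^(1/8) = 1.0905077327
Subtract 1: 1.0905077327 - 1 = 0.0905077327
Multiply by n: 8 * 0.0905077327 = 0.7240618616
Round to 4 dp: 0.7241

0.7241


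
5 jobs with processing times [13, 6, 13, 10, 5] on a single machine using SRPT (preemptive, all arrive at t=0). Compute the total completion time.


Since all jobs arrive at t=0, SRPT equals SPT ordering.
SPT order: [5, 6, 10, 13, 13]
Completion times:
  Job 1: p=5, C=5
  Job 2: p=6, C=11
  Job 3: p=10, C=21
  Job 4: p=13, C=34
  Job 5: p=13, C=47
Total completion time = 5 + 11 + 21 + 34 + 47 = 118

118


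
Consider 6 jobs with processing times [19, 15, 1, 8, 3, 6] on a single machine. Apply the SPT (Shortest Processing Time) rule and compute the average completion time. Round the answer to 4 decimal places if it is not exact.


Sort jobs by processing time (SPT order): [1, 3, 6, 8, 15, 19]
Compute completion times sequentially:
  Job 1: processing = 1, completes at 1
  Job 2: processing = 3, completes at 4
  Job 3: processing = 6, completes at 10
  Job 4: processing = 8, completes at 18
  Job 5: processing = 15, completes at 33
  Job 6: processing = 19, completes at 52
Sum of completion times = 118
Average completion time = 118/6 = 19.6667

19.6667


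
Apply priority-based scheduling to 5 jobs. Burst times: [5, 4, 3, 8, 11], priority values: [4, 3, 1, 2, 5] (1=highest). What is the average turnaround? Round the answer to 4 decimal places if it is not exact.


Sort by priority (ascending = highest first):
Order: [(1, 3), (2, 8), (3, 4), (4, 5), (5, 11)]
Completion times:
  Priority 1, burst=3, C=3
  Priority 2, burst=8, C=11
  Priority 3, burst=4, C=15
  Priority 4, burst=5, C=20
  Priority 5, burst=11, C=31
Average turnaround = 80/5 = 16.0

16.0


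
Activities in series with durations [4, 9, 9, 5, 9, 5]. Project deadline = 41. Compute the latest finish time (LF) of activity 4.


LF(activity 4) = deadline - sum of successor durations
Successors: activities 5 through 6 with durations [9, 5]
Sum of successor durations = 14
LF = 41 - 14 = 27

27


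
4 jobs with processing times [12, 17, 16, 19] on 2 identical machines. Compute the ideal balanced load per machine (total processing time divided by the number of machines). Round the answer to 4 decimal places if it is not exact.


Total processing time = 12 + 17 + 16 + 19 = 64
Number of machines = 2
Ideal balanced load = 64 / 2 = 32.0

32.0


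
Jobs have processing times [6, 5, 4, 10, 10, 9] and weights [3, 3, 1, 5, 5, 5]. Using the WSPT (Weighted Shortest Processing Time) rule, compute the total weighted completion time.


Compute p/w ratios and sort ascending (WSPT): [(5, 3), (9, 5), (6, 3), (10, 5), (10, 5), (4, 1)]
Compute weighted completion times:
  Job (p=5,w=3): C=5, w*C=3*5=15
  Job (p=9,w=5): C=14, w*C=5*14=70
  Job (p=6,w=3): C=20, w*C=3*20=60
  Job (p=10,w=5): C=30, w*C=5*30=150
  Job (p=10,w=5): C=40, w*C=5*40=200
  Job (p=4,w=1): C=44, w*C=1*44=44
Total weighted completion time = 539

539


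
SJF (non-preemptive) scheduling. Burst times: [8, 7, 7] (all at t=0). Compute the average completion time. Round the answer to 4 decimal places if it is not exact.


SJF order (ascending): [7, 7, 8]
Completion times:
  Job 1: burst=7, C=7
  Job 2: burst=7, C=14
  Job 3: burst=8, C=22
Average completion = 43/3 = 14.3333

14.3333


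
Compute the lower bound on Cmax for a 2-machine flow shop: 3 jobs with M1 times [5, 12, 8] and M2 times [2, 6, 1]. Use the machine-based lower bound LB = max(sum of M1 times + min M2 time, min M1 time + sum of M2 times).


LB1 = sum(M1 times) + min(M2 times) = 25 + 1 = 26
LB2 = min(M1 times) + sum(M2 times) = 5 + 9 = 14
Lower bound = max(LB1, LB2) = max(26, 14) = 26

26


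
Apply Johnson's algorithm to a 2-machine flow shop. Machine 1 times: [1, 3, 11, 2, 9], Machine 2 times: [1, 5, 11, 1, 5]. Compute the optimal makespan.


Apply Johnson's rule:
  Group 1 (a <= b): [(1, 1, 1), (2, 3, 5), (3, 11, 11)]
  Group 2 (a > b): [(5, 9, 5), (4, 2, 1)]
Optimal job order: [1, 2, 3, 5, 4]
Schedule:
  Job 1: M1 done at 1, M2 done at 2
  Job 2: M1 done at 4, M2 done at 9
  Job 3: M1 done at 15, M2 done at 26
  Job 5: M1 done at 24, M2 done at 31
  Job 4: M1 done at 26, M2 done at 32
Makespan = 32

32


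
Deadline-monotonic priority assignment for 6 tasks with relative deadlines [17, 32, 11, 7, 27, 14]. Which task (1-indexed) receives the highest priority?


Sort tasks by relative deadline (ascending):
  Task 4: deadline = 7
  Task 3: deadline = 11
  Task 6: deadline = 14
  Task 1: deadline = 17
  Task 5: deadline = 27
  Task 2: deadline = 32
Priority order (highest first): [4, 3, 6, 1, 5, 2]
Highest priority task = 4

4


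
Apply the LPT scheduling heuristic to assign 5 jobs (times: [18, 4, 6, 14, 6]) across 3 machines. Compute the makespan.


Sort jobs in decreasing order (LPT): [18, 14, 6, 6, 4]
Assign each job to the least loaded machine:
  Machine 1: jobs [18], load = 18
  Machine 2: jobs [14], load = 14
  Machine 3: jobs [6, 6, 4], load = 16
Makespan = max load = 18

18


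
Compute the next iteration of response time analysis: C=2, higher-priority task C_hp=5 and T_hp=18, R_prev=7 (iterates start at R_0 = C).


R_next = C + ceil(R_prev / T_hp) * C_hp
ceil(7 / 18) = ceil(0.3889) = 1
Interference = 1 * 5 = 5
R_next = 2 + 5 = 7
R_next = R_prev, so the iteration has converged (response time = 7).

7


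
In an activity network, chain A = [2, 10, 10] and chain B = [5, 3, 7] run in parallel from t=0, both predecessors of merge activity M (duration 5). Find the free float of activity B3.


ES(B3) = sum of predecessors on chain B = 8
EF(B3) = ES + duration = 8 + 7 = 15
Successor of B3 is M. ES(M) = max(sum(A), sum(B)) = max(22, 15) = 22
Free float = ES(successor) - EF(current) = 22 - 15 = 7

7


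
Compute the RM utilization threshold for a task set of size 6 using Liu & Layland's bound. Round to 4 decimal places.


Compute 2^(1/6) = 1.1224620483
Subtract 1: 1.1224620483 - 1 = 0.1224620483
Multiply by n: 6 * 0.1224620483 = 0.7347722898
Round to 4 dp: 0.7348

0.7348


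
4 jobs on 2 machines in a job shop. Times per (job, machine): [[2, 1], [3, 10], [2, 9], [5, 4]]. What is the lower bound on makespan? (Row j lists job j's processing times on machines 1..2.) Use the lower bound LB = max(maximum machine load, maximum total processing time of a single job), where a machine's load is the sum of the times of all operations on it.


Machine loads:
  Machine 1: 2 + 3 + 2 + 5 = 12
  Machine 2: 1 + 10 + 9 + 4 = 24
Max machine load = 24
Job totals:
  Job 1: 3
  Job 2: 13
  Job 3: 11
  Job 4: 9
Max job total = 13
Lower bound = max(24, 13) = 24

24


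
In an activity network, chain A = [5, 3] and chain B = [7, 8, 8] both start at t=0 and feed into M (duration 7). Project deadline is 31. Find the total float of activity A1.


Forward pass: ES(A1) = sum of predecessors on chain A = 0
EF = ES + duration = 0 + 5 = 5
Backward pass: LF(M) = deadline = 31; LS(M) = 31 - 7 = 24
LF(A1) = LS(M) - sum(successors on chain A) = 24 - 3 = 21
LS = LF - duration = 21 - 5 = 16
Total float = LS - ES = 16 - 0 = 16

16


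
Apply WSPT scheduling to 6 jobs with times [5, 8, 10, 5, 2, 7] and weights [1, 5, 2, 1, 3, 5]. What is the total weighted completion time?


Compute p/w ratios and sort ascending (WSPT): [(2, 3), (7, 5), (8, 5), (5, 1), (10, 2), (5, 1)]
Compute weighted completion times:
  Job (p=2,w=3): C=2, w*C=3*2=6
  Job (p=7,w=5): C=9, w*C=5*9=45
  Job (p=8,w=5): C=17, w*C=5*17=85
  Job (p=5,w=1): C=22, w*C=1*22=22
  Job (p=10,w=2): C=32, w*C=2*32=64
  Job (p=5,w=1): C=37, w*C=1*37=37
Total weighted completion time = 259

259


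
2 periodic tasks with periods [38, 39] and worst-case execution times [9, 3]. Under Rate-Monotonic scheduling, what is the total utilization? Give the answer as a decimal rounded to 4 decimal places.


Compute individual utilizations (exact fractions):
  Task 1: C/T = 9/38 (approx. 0.2368)
  Task 2: C/T = 3/39 = 1/13 (approx. 0.0769)
Total utilization U = 9/38 + 1/13 = 155/494
Rounded to 4 decimal places: U = 0.3138
RM (Liu & Layland) bound for 2 tasks = 0.828427; compare with U = 155/494 (approx. 0.313765)
U <= bound, so schedulable by RM sufficient condition.

0.3138


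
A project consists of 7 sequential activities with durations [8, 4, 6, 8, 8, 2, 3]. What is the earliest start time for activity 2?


Activity 2 starts after activities 1 through 1 complete.
Predecessor durations: [8]
ES = 8 = 8

8


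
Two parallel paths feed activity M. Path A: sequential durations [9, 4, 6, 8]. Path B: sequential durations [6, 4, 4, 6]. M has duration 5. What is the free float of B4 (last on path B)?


ES(B4) = sum of predecessors on chain B = 14
EF(B4) = ES + duration = 14 + 6 = 20
Successor of B4 is M. ES(M) = max(sum(A), sum(B)) = max(27, 20) = 27
Free float = ES(successor) - EF(current) = 27 - 20 = 7

7


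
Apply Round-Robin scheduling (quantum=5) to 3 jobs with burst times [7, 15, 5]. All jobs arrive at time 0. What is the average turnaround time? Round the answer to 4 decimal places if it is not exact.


Time quantum = 5
Execution trace:
  J1 runs 5 units, time = 5
  J2 runs 5 units, time = 10
  J3 runs 5 units, time = 15
  J1 runs 2 units, time = 17
  J2 runs 5 units, time = 22
  J2 runs 5 units, time = 27
Finish times: [17, 27, 15]
Average turnaround = 59/3 = 19.6667

19.6667


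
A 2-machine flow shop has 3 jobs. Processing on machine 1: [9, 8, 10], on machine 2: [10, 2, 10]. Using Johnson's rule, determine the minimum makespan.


Apply Johnson's rule:
  Group 1 (a <= b): [(1, 9, 10), (3, 10, 10)]
  Group 2 (a > b): [(2, 8, 2)]
Optimal job order: [1, 3, 2]
Schedule:
  Job 1: M1 done at 9, M2 done at 19
  Job 3: M1 done at 19, M2 done at 29
  Job 2: M1 done at 27, M2 done at 31
Makespan = 31

31


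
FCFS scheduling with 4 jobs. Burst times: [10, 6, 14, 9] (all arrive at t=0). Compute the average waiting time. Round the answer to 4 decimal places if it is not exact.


FCFS order (as given): [10, 6, 14, 9]
Waiting times:
  Job 1: wait = 0
  Job 2: wait = 10
  Job 3: wait = 16
  Job 4: wait = 30
Sum of waiting times = 56
Average waiting time = 56/4 = 14.0

14.0


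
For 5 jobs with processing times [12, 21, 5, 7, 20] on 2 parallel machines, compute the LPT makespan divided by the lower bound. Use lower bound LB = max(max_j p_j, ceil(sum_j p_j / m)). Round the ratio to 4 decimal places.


LPT order: [21, 20, 12, 7, 5]
Machine loads after assignment: [33, 32]
LPT makespan = 33
Lower bound = max(max_job, ceil(total/2)) = max(21, 33) = 33
Ratio = 33 / 33 = 1.0

1.0


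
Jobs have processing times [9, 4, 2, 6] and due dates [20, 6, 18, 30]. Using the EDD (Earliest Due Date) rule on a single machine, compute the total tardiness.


Sort by due date (EDD order): [(4, 6), (2, 18), (9, 20), (6, 30)]
Compute completion times and tardiness:
  Job 1: p=4, d=6, C=4, tardiness=max(0,4-6)=0
  Job 2: p=2, d=18, C=6, tardiness=max(0,6-18)=0
  Job 3: p=9, d=20, C=15, tardiness=max(0,15-20)=0
  Job 4: p=6, d=30, C=21, tardiness=max(0,21-30)=0
Total tardiness = 0

0


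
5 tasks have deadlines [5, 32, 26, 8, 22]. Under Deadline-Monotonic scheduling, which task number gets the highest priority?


Sort tasks by relative deadline (ascending):
  Task 1: deadline = 5
  Task 4: deadline = 8
  Task 5: deadline = 22
  Task 3: deadline = 26
  Task 2: deadline = 32
Priority order (highest first): [1, 4, 5, 3, 2]
Highest priority task = 1

1


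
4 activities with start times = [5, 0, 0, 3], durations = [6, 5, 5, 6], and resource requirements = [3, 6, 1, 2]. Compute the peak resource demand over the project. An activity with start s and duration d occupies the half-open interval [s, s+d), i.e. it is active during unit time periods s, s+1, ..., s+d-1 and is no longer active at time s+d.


Each activity i is active on [start_i, start_i + duration_i).
Compute total resource usage per time slot:
  t=0: active resources = [6, 1], total = 7
  t=1: active resources = [6, 1], total = 7
  t=2: active resources = [6, 1], total = 7
  t=3: active resources = [6, 1, 2], total = 9
  t=4: active resources = [6, 1, 2], total = 9
  t=5: active resources = [3, 2], total = 5
  t=6: active resources = [3, 2], total = 5
  t=7: active resources = [3, 2], total = 5
  t=8: active resources = [3, 2], total = 5
  t=9: active resources = [3], total = 3
  t=10: active resources = [3], total = 3
Peak resource demand = 9

9


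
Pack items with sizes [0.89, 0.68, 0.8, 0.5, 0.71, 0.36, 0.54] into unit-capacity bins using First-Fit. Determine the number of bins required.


Place items sequentially using First-Fit:
  Item 0.89 -> new Bin 1
  Item 0.68 -> new Bin 2
  Item 0.8 -> new Bin 3
  Item 0.5 -> new Bin 4
  Item 0.71 -> new Bin 5
  Item 0.36 -> Bin 4 (now 0.86)
  Item 0.54 -> new Bin 6
Total bins used = 6

6


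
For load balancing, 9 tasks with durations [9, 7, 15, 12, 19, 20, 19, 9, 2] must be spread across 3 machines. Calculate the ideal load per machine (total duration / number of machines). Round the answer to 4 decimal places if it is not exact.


Total processing time = 9 + 7 + 15 + 12 + 19 + 20 + 19 + 9 + 2 = 112
Number of machines = 3
Ideal balanced load = 112 / 3 = 37.3333

37.3333


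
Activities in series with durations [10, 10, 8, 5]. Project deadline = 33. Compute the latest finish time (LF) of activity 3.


LF(activity 3) = deadline - sum of successor durations
Successors: activities 4 through 4 with durations [5]
Sum of successor durations = 5
LF = 33 - 5 = 28

28


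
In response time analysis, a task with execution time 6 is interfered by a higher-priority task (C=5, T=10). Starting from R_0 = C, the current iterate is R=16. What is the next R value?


R_next = C + ceil(R_prev / T_hp) * C_hp
ceil(16 / 10) = ceil(1.6) = 2
Interference = 2 * 5 = 10
R_next = 6 + 10 = 16
R_next = R_prev, so the iteration has converged (response time = 16).

16


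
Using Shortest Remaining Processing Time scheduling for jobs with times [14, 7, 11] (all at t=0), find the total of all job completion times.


Since all jobs arrive at t=0, SRPT equals SPT ordering.
SPT order: [7, 11, 14]
Completion times:
  Job 1: p=7, C=7
  Job 2: p=11, C=18
  Job 3: p=14, C=32
Total completion time = 7 + 18 + 32 = 57

57


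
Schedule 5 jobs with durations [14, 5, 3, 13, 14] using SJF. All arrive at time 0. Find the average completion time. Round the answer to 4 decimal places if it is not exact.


SJF order (ascending): [3, 5, 13, 14, 14]
Completion times:
  Job 1: burst=3, C=3
  Job 2: burst=5, C=8
  Job 3: burst=13, C=21
  Job 4: burst=14, C=35
  Job 5: burst=14, C=49
Average completion = 116/5 = 23.2

23.2


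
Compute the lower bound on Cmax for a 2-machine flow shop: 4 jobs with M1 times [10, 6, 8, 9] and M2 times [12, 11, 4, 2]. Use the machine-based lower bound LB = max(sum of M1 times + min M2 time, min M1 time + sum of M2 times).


LB1 = sum(M1 times) + min(M2 times) = 33 + 2 = 35
LB2 = min(M1 times) + sum(M2 times) = 6 + 29 = 35
Lower bound = max(LB1, LB2) = max(35, 35) = 35

35


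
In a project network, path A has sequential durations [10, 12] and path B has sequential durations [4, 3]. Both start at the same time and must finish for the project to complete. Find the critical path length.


Path A total = 10 + 12 = 22
Path B total = 4 + 3 = 7
Critical path = longest path = max(22, 7) = 22

22


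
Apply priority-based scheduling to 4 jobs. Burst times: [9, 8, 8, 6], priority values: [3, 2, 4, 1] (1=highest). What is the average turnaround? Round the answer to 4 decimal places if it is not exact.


Sort by priority (ascending = highest first):
Order: [(1, 6), (2, 8), (3, 9), (4, 8)]
Completion times:
  Priority 1, burst=6, C=6
  Priority 2, burst=8, C=14
  Priority 3, burst=9, C=23
  Priority 4, burst=8, C=31
Average turnaround = 74/4 = 18.5

18.5


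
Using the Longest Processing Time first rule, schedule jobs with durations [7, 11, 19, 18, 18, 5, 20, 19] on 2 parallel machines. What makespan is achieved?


Sort jobs in decreasing order (LPT): [20, 19, 19, 18, 18, 11, 7, 5]
Assign each job to the least loaded machine:
  Machine 1: jobs [20, 18, 18, 5], load = 61
  Machine 2: jobs [19, 19, 11, 7], load = 56
Makespan = max load = 61

61


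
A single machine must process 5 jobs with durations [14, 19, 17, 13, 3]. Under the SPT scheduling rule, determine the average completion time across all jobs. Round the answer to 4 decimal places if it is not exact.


Sort jobs by processing time (SPT order): [3, 13, 14, 17, 19]
Compute completion times sequentially:
  Job 1: processing = 3, completes at 3
  Job 2: processing = 13, completes at 16
  Job 3: processing = 14, completes at 30
  Job 4: processing = 17, completes at 47
  Job 5: processing = 19, completes at 66
Sum of completion times = 162
Average completion time = 162/5 = 32.4

32.4


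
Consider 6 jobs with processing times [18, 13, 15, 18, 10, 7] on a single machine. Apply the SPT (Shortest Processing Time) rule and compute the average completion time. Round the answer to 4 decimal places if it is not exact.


Sort jobs by processing time (SPT order): [7, 10, 13, 15, 18, 18]
Compute completion times sequentially:
  Job 1: processing = 7, completes at 7
  Job 2: processing = 10, completes at 17
  Job 3: processing = 13, completes at 30
  Job 4: processing = 15, completes at 45
  Job 5: processing = 18, completes at 63
  Job 6: processing = 18, completes at 81
Sum of completion times = 243
Average completion time = 243/6 = 40.5

40.5


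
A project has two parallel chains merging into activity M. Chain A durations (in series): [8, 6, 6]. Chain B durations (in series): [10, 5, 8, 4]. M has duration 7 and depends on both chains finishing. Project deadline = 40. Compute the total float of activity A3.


Forward pass: ES(A3) = sum of predecessors on chain A = 14
EF = ES + duration = 14 + 6 = 20
Backward pass: LF(M) = deadline = 40; LS(M) = 40 - 7 = 33
LF(A3) = LS(M) - sum(successors on chain A) = 33 - 0 = 33
LS = LF - duration = 33 - 6 = 27
Total float = LS - ES = 27 - 14 = 13

13


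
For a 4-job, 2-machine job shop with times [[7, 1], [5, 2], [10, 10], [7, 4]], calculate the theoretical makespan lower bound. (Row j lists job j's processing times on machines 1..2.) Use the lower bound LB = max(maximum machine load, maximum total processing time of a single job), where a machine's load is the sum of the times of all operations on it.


Machine loads:
  Machine 1: 7 + 5 + 10 + 7 = 29
  Machine 2: 1 + 2 + 10 + 4 = 17
Max machine load = 29
Job totals:
  Job 1: 8
  Job 2: 7
  Job 3: 20
  Job 4: 11
Max job total = 20
Lower bound = max(29, 20) = 29

29


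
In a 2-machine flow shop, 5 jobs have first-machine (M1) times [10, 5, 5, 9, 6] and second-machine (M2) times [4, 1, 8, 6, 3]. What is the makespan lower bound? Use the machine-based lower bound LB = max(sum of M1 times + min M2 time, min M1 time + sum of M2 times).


LB1 = sum(M1 times) + min(M2 times) = 35 + 1 = 36
LB2 = min(M1 times) + sum(M2 times) = 5 + 22 = 27
Lower bound = max(LB1, LB2) = max(36, 27) = 36

36


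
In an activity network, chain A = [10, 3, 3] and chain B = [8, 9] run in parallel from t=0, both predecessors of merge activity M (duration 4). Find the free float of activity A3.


ES(A3) = sum of predecessors on chain A = 13
EF(A3) = ES + duration = 13 + 3 = 16
Successor of A3 is M. ES(M) = max(sum(A), sum(B)) = max(16, 17) = 17
Free float = ES(successor) - EF(current) = 17 - 16 = 1

1


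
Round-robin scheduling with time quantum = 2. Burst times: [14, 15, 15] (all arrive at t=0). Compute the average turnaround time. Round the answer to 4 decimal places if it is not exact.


Time quantum = 2
Execution trace:
  J1 runs 2 units, time = 2
  J2 runs 2 units, time = 4
  J3 runs 2 units, time = 6
  J1 runs 2 units, time = 8
  J2 runs 2 units, time = 10
  J3 runs 2 units, time = 12
  J1 runs 2 units, time = 14
  J2 runs 2 units, time = 16
  J3 runs 2 units, time = 18
  J1 runs 2 units, time = 20
  J2 runs 2 units, time = 22
  J3 runs 2 units, time = 24
  J1 runs 2 units, time = 26
  J2 runs 2 units, time = 28
  J3 runs 2 units, time = 30
  J1 runs 2 units, time = 32
  J2 runs 2 units, time = 34
  J3 runs 2 units, time = 36
  J1 runs 2 units, time = 38
  J2 runs 2 units, time = 40
  J3 runs 2 units, time = 42
  J2 runs 1 units, time = 43
  J3 runs 1 units, time = 44
Finish times: [38, 43, 44]
Average turnaround = 125/3 = 41.6667

41.6667


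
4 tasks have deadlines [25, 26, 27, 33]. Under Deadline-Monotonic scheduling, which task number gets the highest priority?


Sort tasks by relative deadline (ascending):
  Task 1: deadline = 25
  Task 2: deadline = 26
  Task 3: deadline = 27
  Task 4: deadline = 33
Priority order (highest first): [1, 2, 3, 4]
Highest priority task = 1

1


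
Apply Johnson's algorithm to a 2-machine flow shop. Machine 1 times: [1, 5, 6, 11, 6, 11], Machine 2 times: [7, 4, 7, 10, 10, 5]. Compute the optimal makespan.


Apply Johnson's rule:
  Group 1 (a <= b): [(1, 1, 7), (3, 6, 7), (5, 6, 10)]
  Group 2 (a > b): [(4, 11, 10), (6, 11, 5), (2, 5, 4)]
Optimal job order: [1, 3, 5, 4, 6, 2]
Schedule:
  Job 1: M1 done at 1, M2 done at 8
  Job 3: M1 done at 7, M2 done at 15
  Job 5: M1 done at 13, M2 done at 25
  Job 4: M1 done at 24, M2 done at 35
  Job 6: M1 done at 35, M2 done at 40
  Job 2: M1 done at 40, M2 done at 44
Makespan = 44

44


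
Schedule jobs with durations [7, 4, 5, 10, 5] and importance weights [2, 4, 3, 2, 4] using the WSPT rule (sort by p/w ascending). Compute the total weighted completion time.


Compute p/w ratios and sort ascending (WSPT): [(4, 4), (5, 4), (5, 3), (7, 2), (10, 2)]
Compute weighted completion times:
  Job (p=4,w=4): C=4, w*C=4*4=16
  Job (p=5,w=4): C=9, w*C=4*9=36
  Job (p=5,w=3): C=14, w*C=3*14=42
  Job (p=7,w=2): C=21, w*C=2*21=42
  Job (p=10,w=2): C=31, w*C=2*31=62
Total weighted completion time = 198

198


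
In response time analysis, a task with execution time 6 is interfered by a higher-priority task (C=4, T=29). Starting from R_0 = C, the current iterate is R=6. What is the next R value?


R_next = C + ceil(R_prev / T_hp) * C_hp
ceil(6 / 29) = ceil(0.2069) = 1
Interference = 1 * 4 = 4
R_next = 6 + 4 = 10

10


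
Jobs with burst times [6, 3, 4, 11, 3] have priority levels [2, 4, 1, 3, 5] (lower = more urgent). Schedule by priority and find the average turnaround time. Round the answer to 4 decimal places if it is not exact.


Sort by priority (ascending = highest first):
Order: [(1, 4), (2, 6), (3, 11), (4, 3), (5, 3)]
Completion times:
  Priority 1, burst=4, C=4
  Priority 2, burst=6, C=10
  Priority 3, burst=11, C=21
  Priority 4, burst=3, C=24
  Priority 5, burst=3, C=27
Average turnaround = 86/5 = 17.2

17.2


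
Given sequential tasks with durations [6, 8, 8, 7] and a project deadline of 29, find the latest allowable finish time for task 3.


LF(activity 3) = deadline - sum of successor durations
Successors: activities 4 through 4 with durations [7]
Sum of successor durations = 7
LF = 29 - 7 = 22

22


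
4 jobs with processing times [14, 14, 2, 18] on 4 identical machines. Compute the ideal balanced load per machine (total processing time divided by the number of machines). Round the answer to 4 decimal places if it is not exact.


Total processing time = 14 + 14 + 2 + 18 = 48
Number of machines = 4
Ideal balanced load = 48 / 4 = 12.0

12.0


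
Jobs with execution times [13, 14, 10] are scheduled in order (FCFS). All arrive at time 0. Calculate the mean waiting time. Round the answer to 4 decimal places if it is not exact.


FCFS order (as given): [13, 14, 10]
Waiting times:
  Job 1: wait = 0
  Job 2: wait = 13
  Job 3: wait = 27
Sum of waiting times = 40
Average waiting time = 40/3 = 13.3333

13.3333


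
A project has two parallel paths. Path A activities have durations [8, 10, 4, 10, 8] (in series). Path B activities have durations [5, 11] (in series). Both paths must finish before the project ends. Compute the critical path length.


Path A total = 8 + 10 + 4 + 10 + 8 = 40
Path B total = 5 + 11 = 16
Critical path = longest path = max(40, 16) = 40

40


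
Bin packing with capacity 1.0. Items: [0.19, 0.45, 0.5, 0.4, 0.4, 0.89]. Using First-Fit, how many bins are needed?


Place items sequentially using First-Fit:
  Item 0.19 -> new Bin 1
  Item 0.45 -> Bin 1 (now 0.64)
  Item 0.5 -> new Bin 2
  Item 0.4 -> Bin 2 (now 0.9)
  Item 0.4 -> new Bin 3
  Item 0.89 -> new Bin 4
Total bins used = 4

4


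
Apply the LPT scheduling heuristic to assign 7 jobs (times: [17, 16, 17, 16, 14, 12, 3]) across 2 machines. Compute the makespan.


Sort jobs in decreasing order (LPT): [17, 17, 16, 16, 14, 12, 3]
Assign each job to the least loaded machine:
  Machine 1: jobs [17, 16, 14], load = 47
  Machine 2: jobs [17, 16, 12, 3], load = 48
Makespan = max load = 48

48


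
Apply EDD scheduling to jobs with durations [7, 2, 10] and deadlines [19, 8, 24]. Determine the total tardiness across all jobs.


Sort by due date (EDD order): [(2, 8), (7, 19), (10, 24)]
Compute completion times and tardiness:
  Job 1: p=2, d=8, C=2, tardiness=max(0,2-8)=0
  Job 2: p=7, d=19, C=9, tardiness=max(0,9-19)=0
  Job 3: p=10, d=24, C=19, tardiness=max(0,19-24)=0
Total tardiness = 0

0


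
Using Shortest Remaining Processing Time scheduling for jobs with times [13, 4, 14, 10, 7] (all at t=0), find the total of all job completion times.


Since all jobs arrive at t=0, SRPT equals SPT ordering.
SPT order: [4, 7, 10, 13, 14]
Completion times:
  Job 1: p=4, C=4
  Job 2: p=7, C=11
  Job 3: p=10, C=21
  Job 4: p=13, C=34
  Job 5: p=14, C=48
Total completion time = 4 + 11 + 21 + 34 + 48 = 118

118


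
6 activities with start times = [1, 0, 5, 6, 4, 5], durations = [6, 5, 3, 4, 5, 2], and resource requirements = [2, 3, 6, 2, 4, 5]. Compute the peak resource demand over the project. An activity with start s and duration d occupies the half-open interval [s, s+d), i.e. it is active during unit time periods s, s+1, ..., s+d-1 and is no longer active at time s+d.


Each activity i is active on [start_i, start_i + duration_i).
Compute total resource usage per time slot:
  t=0: active resources = [3], total = 3
  t=1: active resources = [2, 3], total = 5
  t=2: active resources = [2, 3], total = 5
  t=3: active resources = [2, 3], total = 5
  t=4: active resources = [2, 3, 4], total = 9
  t=5: active resources = [2, 6, 4, 5], total = 17
  t=6: active resources = [2, 6, 2, 4, 5], total = 19
  t=7: active resources = [6, 2, 4], total = 12
  t=8: active resources = [2, 4], total = 6
  t=9: active resources = [2], total = 2
Peak resource demand = 19

19


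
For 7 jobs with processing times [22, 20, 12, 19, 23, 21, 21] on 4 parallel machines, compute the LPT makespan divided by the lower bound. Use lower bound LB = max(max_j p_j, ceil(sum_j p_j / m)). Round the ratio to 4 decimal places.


LPT order: [23, 22, 21, 21, 20, 19, 12]
Machine loads after assignment: [23, 34, 41, 40]
LPT makespan = 41
Lower bound = max(max_job, ceil(total/4)) = max(23, 35) = 35
Ratio = 41 / 35 = 1.1714

1.1714


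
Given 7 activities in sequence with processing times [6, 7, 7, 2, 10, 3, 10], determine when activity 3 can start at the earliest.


Activity 3 starts after activities 1 through 2 complete.
Predecessor durations: [6, 7]
ES = 6 + 7 = 13

13


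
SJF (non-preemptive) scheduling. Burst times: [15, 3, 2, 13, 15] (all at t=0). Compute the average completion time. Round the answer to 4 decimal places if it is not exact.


SJF order (ascending): [2, 3, 13, 15, 15]
Completion times:
  Job 1: burst=2, C=2
  Job 2: burst=3, C=5
  Job 3: burst=13, C=18
  Job 4: burst=15, C=33
  Job 5: burst=15, C=48
Average completion = 106/5 = 21.2

21.2


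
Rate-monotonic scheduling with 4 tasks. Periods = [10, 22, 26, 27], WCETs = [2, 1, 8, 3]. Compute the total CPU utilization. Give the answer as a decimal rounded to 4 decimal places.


Compute individual utilizations (exact fractions):
  Task 1: C/T = 2/10 = 1/5 (approx. 0.2)
  Task 2: C/T = 1/22 (approx. 0.0455)
  Task 3: C/T = 8/26 = 4/13 (approx. 0.3077)
  Task 4: C/T = 3/27 = 1/9 (approx. 0.1111)
Total utilization U = 1/5 + 1/22 + 4/13 + 1/9 = 8549/12870
Rounded to 4 decimal places: U = 0.6643
RM (Liu & Layland) bound for 4 tasks = 0.756828; compare with U = 8549/12870 (approx. 0.664258)
U <= bound, so schedulable by RM sufficient condition.

0.6643
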